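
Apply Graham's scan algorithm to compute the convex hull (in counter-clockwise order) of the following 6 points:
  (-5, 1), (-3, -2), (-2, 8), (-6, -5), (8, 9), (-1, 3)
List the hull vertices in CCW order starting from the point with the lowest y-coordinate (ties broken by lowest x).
Hull (CCW) = [(-6, -5), (8, 9), (-2, 8), (-5, 1)]

Graham scan procedure:
  1. Find the pivot p₀ = point with lowest y (tie → lowest x): (-6, -5).
  2. Sort the remaining points by polar angle around p₀.
  3. Walk through sorted points, maintaining a stack; pop the top while the last three entries make a non-left turn (cross product ≤ 0).
  4. Final stack is the convex hull in CCW order: (-6, -5), (8, 9), (-2, 8), (-5, 1).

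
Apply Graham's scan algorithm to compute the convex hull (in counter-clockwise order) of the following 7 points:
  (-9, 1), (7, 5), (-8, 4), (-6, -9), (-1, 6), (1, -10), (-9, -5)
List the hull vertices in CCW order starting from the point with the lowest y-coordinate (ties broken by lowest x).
Hull (CCW) = [(1, -10), (7, 5), (-1, 6), (-8, 4), (-9, 1), (-9, -5), (-6, -9)]

Graham scan procedure:
  1. Find the pivot p₀ = point with lowest y (tie → lowest x): (1, -10).
  2. Sort the remaining points by polar angle around p₀.
  3. Walk through sorted points, maintaining a stack; pop the top while the last three entries make a non-left turn (cross product ≤ 0).
  4. Final stack is the convex hull in CCW order: (1, -10), (7, 5), (-1, 6), (-8, 4), (-9, 1), (-9, -5), (-6, -9).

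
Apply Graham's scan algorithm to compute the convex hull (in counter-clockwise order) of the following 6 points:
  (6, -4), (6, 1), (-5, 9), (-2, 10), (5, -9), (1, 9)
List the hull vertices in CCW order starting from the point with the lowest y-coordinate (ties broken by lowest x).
Hull (CCW) = [(5, -9), (6, -4), (6, 1), (1, 9), (-2, 10), (-5, 9)]

Graham scan procedure:
  1. Find the pivot p₀ = point with lowest y (tie → lowest x): (5, -9).
  2. Sort the remaining points by polar angle around p₀.
  3. Walk through sorted points, maintaining a stack; pop the top while the last three entries make a non-left turn (cross product ≤ 0).
  4. Final stack is the convex hull in CCW order: (5, -9), (6, -4), (6, 1), (1, 9), (-2, 10), (-5, 9).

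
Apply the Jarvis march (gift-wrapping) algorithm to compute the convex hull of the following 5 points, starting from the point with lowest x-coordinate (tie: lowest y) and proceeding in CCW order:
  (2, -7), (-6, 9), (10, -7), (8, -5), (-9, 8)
Hull (CCW) = [(-9, 8), (2, -7), (10, -7), (-6, 9)]

Jarvis march: at each step, from the current hull vertex p, select the next vertex q as the point such that every other point lies strictly to the left of (or on) the directed line p → q. (Equivalently: for every other point r, the cross product (q − p) × (r − p) ≥ 0.)
Starting point (lowest x, tie lowest y): (-9, 8). Wrap until returning to start. Resulting hull: (-9, 8), (2, -7), (10, -7), (-6, 9).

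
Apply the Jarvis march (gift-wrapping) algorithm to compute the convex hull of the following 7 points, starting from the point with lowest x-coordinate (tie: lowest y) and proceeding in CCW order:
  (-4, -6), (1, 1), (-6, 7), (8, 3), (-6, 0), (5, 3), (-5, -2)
Hull (CCW) = [(-6, 0), (-4, -6), (8, 3), (-6, 7)]

Jarvis march: at each step, from the current hull vertex p, select the next vertex q as the point such that every other point lies strictly to the left of (or on) the directed line p → q. (Equivalently: for every other point r, the cross product (q − p) × (r − p) ≥ 0.)
Starting point (lowest x, tie lowest y): (-6, 0). Wrap until returning to start. Resulting hull: (-6, 0), (-4, -6), (8, 3), (-6, 7).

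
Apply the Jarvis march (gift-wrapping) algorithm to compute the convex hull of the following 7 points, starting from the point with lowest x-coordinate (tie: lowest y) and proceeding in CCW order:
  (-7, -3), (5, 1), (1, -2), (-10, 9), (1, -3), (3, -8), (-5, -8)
Hull (CCW) = [(-10, 9), (-7, -3), (-5, -8), (3, -8), (5, 1)]

Jarvis march: at each step, from the current hull vertex p, select the next vertex q as the point such that every other point lies strictly to the left of (or on) the directed line p → q. (Equivalently: for every other point r, the cross product (q − p) × (r − p) ≥ 0.)
Starting point (lowest x, tie lowest y): (-10, 9). Wrap until returning to start. Resulting hull: (-10, 9), (-7, -3), (-5, -8), (3, -8), (5, 1).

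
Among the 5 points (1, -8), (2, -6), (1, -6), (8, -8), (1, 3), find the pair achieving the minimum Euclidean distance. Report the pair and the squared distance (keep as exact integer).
Pair = ((2, -6), (1, -6)); squared distance = 1

Compute all C(5, 2) = 10 pairwise squared distances (x_i − x_j)² + (y_i − y_j)². The minimum is 1, attained by the pair ((2, -6), (1, -6)).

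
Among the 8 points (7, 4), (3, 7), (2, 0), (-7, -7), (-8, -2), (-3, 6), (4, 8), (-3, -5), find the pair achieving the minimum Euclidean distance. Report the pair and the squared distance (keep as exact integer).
Pair = ((3, 7), (4, 8)); squared distance = 2

Compute all C(8, 2) = 28 pairwise squared distances (x_i − x_j)² + (y_i − y_j)². The minimum is 2, attained by the pair ((3, 7), (4, 8)).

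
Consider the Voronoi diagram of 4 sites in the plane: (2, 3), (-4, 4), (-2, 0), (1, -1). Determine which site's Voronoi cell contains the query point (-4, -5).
Nearest site = (-2, 0)

The Voronoi cell of site s contains exactly those query points closer to s than to any other site. Compute squared distances from q = (-4, -5) to each site:
  (-2 − -4)² + (0 − -5)² = 29
  (1 − -4)² + (-1 − -5)² = 41
  (-4 − -4)² + (4 − -5)² = 81
  (2 − -4)² + (3 − -5)² = 100
Minimum is attained by (-2, 0), so q lies in its Voronoi cell.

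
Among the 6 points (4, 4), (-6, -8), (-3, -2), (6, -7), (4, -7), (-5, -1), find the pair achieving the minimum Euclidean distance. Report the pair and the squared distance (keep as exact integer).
Pair = ((6, -7), (4, -7)); squared distance = 4

Compute all C(6, 2) = 15 pairwise squared distances (x_i − x_j)² + (y_i − y_j)². The minimum is 4, attained by the pair ((6, -7), (4, -7)).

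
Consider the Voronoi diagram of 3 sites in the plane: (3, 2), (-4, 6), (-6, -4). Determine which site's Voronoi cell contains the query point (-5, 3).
Nearest site = (-4, 6)

The Voronoi cell of site s contains exactly those query points closer to s than to any other site. Compute squared distances from q = (-5, 3) to each site:
  (-4 − -5)² + (6 − 3)² = 10
  (-6 − -5)² + (-4 − 3)² = 50
  (3 − -5)² + (2 − 3)² = 65
Minimum is attained by (-4, 6), so q lies in its Voronoi cell.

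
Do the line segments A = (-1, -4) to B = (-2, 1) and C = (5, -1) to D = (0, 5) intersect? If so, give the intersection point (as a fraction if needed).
No (intersection of containing lines falls outside at least one segment)

Parametrize and solve: t = 51/19, s = 33/19. At least one of these is outside [0, 1], so the segments do not intersect.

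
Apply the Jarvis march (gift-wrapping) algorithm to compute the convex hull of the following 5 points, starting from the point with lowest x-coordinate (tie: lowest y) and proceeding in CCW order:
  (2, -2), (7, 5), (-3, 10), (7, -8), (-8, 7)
Hull (CCW) = [(-8, 7), (7, -8), (7, 5), (-3, 10)]

Jarvis march: at each step, from the current hull vertex p, select the next vertex q as the point such that every other point lies strictly to the left of (or on) the directed line p → q. (Equivalently: for every other point r, the cross product (q − p) × (r − p) ≥ 0.)
Starting point (lowest x, tie lowest y): (-8, 7). Wrap until returning to start. Resulting hull: (-8, 7), (7, -8), (7, 5), (-3, 10).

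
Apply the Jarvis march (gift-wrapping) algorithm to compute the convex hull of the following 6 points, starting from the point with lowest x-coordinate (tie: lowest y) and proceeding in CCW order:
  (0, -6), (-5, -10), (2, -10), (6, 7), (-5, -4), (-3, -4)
Hull (CCW) = [(-5, -10), (2, -10), (6, 7), (-5, -4)]

Jarvis march: at each step, from the current hull vertex p, select the next vertex q as the point such that every other point lies strictly to the left of (or on) the directed line p → q. (Equivalently: for every other point r, the cross product (q − p) × (r − p) ≥ 0.)
Starting point (lowest x, tie lowest y): (-5, -10). Wrap until returning to start. Resulting hull: (-5, -10), (2, -10), (6, 7), (-5, -4).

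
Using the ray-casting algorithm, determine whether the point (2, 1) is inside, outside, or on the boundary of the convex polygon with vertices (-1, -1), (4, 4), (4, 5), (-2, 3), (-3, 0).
The point (2, 1) lies strictly outside the polygon

Cast a horizontal ray to the right from the query point and count how many polygon edges it crosses (each edge strictly once or zero times, handled with the usual half-open convention). 
Parity of crossings → even ⇒ outside.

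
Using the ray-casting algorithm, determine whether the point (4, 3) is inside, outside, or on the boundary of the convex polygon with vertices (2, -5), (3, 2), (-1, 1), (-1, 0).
The point (4, 3) lies strictly outside the polygon

Cast a horizontal ray to the right from the query point and count how many polygon edges it crosses (each edge strictly once or zero times, handled with the usual half-open convention). 
Parity of crossings → even ⇒ outside.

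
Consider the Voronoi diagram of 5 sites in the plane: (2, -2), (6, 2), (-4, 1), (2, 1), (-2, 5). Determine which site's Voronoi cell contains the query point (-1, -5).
Nearest site = (2, -2)

The Voronoi cell of site s contains exactly those query points closer to s than to any other site. Compute squared distances from q = (-1, -5) to each site:
  (2 − -1)² + (-2 − -5)² = 18
  (-4 − -1)² + (1 − -5)² = 45
  (2 − -1)² + (1 − -5)² = 45
  (6 − -1)² + (2 − -5)² = 98
  (-2 − -1)² + (5 − -5)² = 101
Minimum is attained by (2, -2), so q lies in its Voronoi cell.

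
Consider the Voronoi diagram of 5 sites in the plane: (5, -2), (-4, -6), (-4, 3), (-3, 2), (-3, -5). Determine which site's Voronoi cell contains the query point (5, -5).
Nearest site = (5, -2)

The Voronoi cell of site s contains exactly those query points closer to s than to any other site. Compute squared distances from q = (5, -5) to each site:
  (5 − 5)² + (-2 − -5)² = 9
  (-3 − 5)² + (-5 − -5)² = 64
  (-4 − 5)² + (-6 − -5)² = 82
  (-3 − 5)² + (2 − -5)² = 113
  (-4 − 5)² + (3 − -5)² = 145
Minimum is attained by (5, -2), so q lies in its Voronoi cell.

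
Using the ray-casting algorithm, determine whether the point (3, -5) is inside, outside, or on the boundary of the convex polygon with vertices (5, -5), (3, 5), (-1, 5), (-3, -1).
The point (3, -5) lies strictly outside the polygon

Cast a horizontal ray to the right from the query point and count how many polygon edges it crosses (each edge strictly once or zero times, handled with the usual half-open convention). 
Parity of crossings → even ⇒ outside.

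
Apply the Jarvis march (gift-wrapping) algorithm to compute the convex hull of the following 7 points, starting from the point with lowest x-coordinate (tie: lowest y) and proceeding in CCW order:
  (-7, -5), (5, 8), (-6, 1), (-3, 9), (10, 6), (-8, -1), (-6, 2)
Hull (CCW) = [(-8, -1), (-7, -5), (10, 6), (5, 8), (-3, 9)]

Jarvis march: at each step, from the current hull vertex p, select the next vertex q as the point such that every other point lies strictly to the left of (or on) the directed line p → q. (Equivalently: for every other point r, the cross product (q − p) × (r − p) ≥ 0.)
Starting point (lowest x, tie lowest y): (-8, -1). Wrap until returning to start. Resulting hull: (-8, -1), (-7, -5), (10, 6), (5, 8), (-3, 9).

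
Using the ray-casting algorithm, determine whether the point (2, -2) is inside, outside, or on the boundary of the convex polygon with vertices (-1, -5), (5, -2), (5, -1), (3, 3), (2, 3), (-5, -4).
The point (2, -2) lies strictly inside the polygon

Cast a horizontal ray to the right from the query point and count how many polygon edges it crosses (each edge strictly once or zero times, handled with the usual half-open convention). 
Parity of crossings → odd ⇒ inside.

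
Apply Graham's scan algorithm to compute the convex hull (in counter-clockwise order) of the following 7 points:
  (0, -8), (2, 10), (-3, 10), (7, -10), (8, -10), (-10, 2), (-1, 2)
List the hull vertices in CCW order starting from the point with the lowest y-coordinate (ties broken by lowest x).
Hull (CCW) = [(7, -10), (8, -10), (2, 10), (-3, 10), (-10, 2), (0, -8)]

Graham scan procedure:
  1. Find the pivot p₀ = point with lowest y (tie → lowest x): (7, -10).
  2. Sort the remaining points by polar angle around p₀.
  3. Walk through sorted points, maintaining a stack; pop the top while the last three entries make a non-left turn (cross product ≤ 0).
  4. Final stack is the convex hull in CCW order: (7, -10), (8, -10), (2, 10), (-3, 10), (-10, 2), (0, -8).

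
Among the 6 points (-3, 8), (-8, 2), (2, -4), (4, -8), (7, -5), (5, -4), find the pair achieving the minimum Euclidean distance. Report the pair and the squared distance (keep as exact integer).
Pair = ((7, -5), (5, -4)); squared distance = 5

Compute all C(6, 2) = 15 pairwise squared distances (x_i − x_j)² + (y_i − y_j)². The minimum is 5, attained by the pair ((7, -5), (5, -4)).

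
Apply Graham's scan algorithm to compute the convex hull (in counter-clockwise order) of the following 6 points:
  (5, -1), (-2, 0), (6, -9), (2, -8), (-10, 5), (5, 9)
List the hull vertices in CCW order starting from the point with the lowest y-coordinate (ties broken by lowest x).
Hull (CCW) = [(6, -9), (5, 9), (-10, 5), (2, -8)]

Graham scan procedure:
  1. Find the pivot p₀ = point with lowest y (tie → lowest x): (6, -9).
  2. Sort the remaining points by polar angle around p₀.
  3. Walk through sorted points, maintaining a stack; pop the top while the last three entries make a non-left turn (cross product ≤ 0).
  4. Final stack is the convex hull in CCW order: (6, -9), (5, 9), (-10, 5), (2, -8).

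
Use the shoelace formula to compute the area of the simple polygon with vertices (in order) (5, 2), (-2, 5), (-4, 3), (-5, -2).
Area = 33

Shoelace formula: Area = (1/2) |Σ_i (x_i · y_{i+1} − x_{i+1} · y_i)| (indices mod n). Compute each cross term:
  (5)(5) − (-2)(2) = 29
  (-2)(3) − (-4)(5) = 14
  (-4)(-2) − (-5)(3) = 23
  (-5)(2) − (5)(-2) = 0
Sum = 66, so (signed) Area = 66/2 = 33, |Area| = 33.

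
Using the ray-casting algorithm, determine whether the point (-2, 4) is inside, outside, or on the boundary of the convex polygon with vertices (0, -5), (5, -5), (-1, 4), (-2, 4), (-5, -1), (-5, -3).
The point (-2, 4) lies on the polygon boundary

Boundary check: the query satisfies the collinearity and bounding-box conditions for some polygon edge, so it lies exactly on the boundary.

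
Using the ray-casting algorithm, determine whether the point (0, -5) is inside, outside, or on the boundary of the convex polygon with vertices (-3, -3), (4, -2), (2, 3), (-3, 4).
The point (0, -5) lies strictly outside the polygon

Cast a horizontal ray to the right from the query point and count how many polygon edges it crosses (each edge strictly once or zero times, handled with the usual half-open convention). 
Parity of crossings → even ⇒ outside.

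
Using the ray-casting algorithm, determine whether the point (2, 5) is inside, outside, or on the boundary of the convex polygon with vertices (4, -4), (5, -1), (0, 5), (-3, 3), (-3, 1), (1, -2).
The point (2, 5) lies strictly outside the polygon

Cast a horizontal ray to the right from the query point and count how many polygon edges it crosses (each edge strictly once or zero times, handled with the usual half-open convention). 
Parity of crossings → even ⇒ outside.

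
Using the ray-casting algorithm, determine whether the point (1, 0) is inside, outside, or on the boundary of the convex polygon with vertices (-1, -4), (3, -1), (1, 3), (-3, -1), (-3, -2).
The point (1, 0) lies strictly inside the polygon

Cast a horizontal ray to the right from the query point and count how many polygon edges it crosses (each edge strictly once or zero times, handled with the usual half-open convention). 
Parity of crossings → odd ⇒ inside.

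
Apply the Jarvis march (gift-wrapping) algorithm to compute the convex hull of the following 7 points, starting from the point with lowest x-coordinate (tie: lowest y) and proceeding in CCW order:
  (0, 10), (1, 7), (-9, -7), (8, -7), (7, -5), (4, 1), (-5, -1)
Hull (CCW) = [(-9, -7), (8, -7), (0, 10)]

Jarvis march: at each step, from the current hull vertex p, select the next vertex q as the point such that every other point lies strictly to the left of (or on) the directed line p → q. (Equivalently: for every other point r, the cross product (q − p) × (r − p) ≥ 0.)
Starting point (lowest x, tie lowest y): (-9, -7). Wrap until returning to start. Resulting hull: (-9, -7), (8, -7), (0, 10).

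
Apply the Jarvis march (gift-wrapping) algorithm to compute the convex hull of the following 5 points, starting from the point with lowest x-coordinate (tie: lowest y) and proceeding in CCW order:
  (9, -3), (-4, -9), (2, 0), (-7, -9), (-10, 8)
Hull (CCW) = [(-10, 8), (-7, -9), (-4, -9), (9, -3)]

Jarvis march: at each step, from the current hull vertex p, select the next vertex q as the point such that every other point lies strictly to the left of (or on) the directed line p → q. (Equivalently: for every other point r, the cross product (q − p) × (r − p) ≥ 0.)
Starting point (lowest x, tie lowest y): (-10, 8). Wrap until returning to start. Resulting hull: (-10, 8), (-7, -9), (-4, -9), (9, -3).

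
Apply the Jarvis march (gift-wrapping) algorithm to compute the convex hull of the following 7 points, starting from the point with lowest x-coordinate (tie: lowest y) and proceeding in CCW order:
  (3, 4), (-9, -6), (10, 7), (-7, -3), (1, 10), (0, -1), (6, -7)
Hull (CCW) = [(-9, -6), (6, -7), (10, 7), (1, 10)]

Jarvis march: at each step, from the current hull vertex p, select the next vertex q as the point such that every other point lies strictly to the left of (or on) the directed line p → q. (Equivalently: for every other point r, the cross product (q − p) × (r − p) ≥ 0.)
Starting point (lowest x, tie lowest y): (-9, -6). Wrap until returning to start. Resulting hull: (-9, -6), (6, -7), (10, 7), (1, 10).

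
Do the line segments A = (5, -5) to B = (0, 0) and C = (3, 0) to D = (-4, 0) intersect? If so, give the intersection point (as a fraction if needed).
Yes; intersection at (0, 0) (t = 1 on AB, s = 3/7 on CD)

Parametrize AB as A + t(B − A) = (5 + -5 t, -5 + 5 t) and CD as C + s(D − C) = (3 + -7 s, 0 + 0 s). Solve the linear system for (t, s). Determinant = -35 ≠ 0, so a unique intersection of the containing lines exists. Solution: t = 1, s = 3/7 — both in [0, 1], so the segments cross. Intersection point: (0, 0).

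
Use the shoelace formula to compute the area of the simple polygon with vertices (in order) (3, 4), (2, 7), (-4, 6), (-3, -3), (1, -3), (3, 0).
Area = 58

Shoelace formula: Area = (1/2) |Σ_i (x_i · y_{i+1} − x_{i+1} · y_i)| (indices mod n). Compute each cross term:
  (3)(7) − (2)(4) = 13
  (2)(6) − (-4)(7) = 40
  (-4)(-3) − (-3)(6) = 30
  (-3)(-3) − (1)(-3) = 12
  (1)(0) − (3)(-3) = 9
  (3)(4) − (3)(0) = 12
Sum = 116, so (signed) Area = 116/2 = 58, |Area| = 58.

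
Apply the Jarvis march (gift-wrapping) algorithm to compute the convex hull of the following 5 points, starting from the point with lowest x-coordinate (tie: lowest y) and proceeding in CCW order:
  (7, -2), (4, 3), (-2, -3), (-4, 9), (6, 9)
Hull (CCW) = [(-4, 9), (-2, -3), (7, -2), (6, 9)]

Jarvis march: at each step, from the current hull vertex p, select the next vertex q as the point such that every other point lies strictly to the left of (or on) the directed line p → q. (Equivalently: for every other point r, the cross product (q − p) × (r − p) ≥ 0.)
Starting point (lowest x, tie lowest y): (-4, 9). Wrap until returning to start. Resulting hull: (-4, 9), (-2, -3), (7, -2), (6, 9).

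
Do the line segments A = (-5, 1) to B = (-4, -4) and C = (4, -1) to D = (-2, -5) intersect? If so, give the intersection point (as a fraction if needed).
No (intersection of containing lines falls outside at least one segment)

Parametrize and solve: t = 24/17, s = 43/34. At least one of these is outside [0, 1], so the segments do not intersect.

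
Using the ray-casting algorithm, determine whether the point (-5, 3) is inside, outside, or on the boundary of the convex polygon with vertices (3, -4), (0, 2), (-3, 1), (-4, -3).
The point (-5, 3) lies strictly outside the polygon

Cast a horizontal ray to the right from the query point and count how many polygon edges it crosses (each edge strictly once or zero times, handled with the usual half-open convention). 
Parity of crossings → even ⇒ outside.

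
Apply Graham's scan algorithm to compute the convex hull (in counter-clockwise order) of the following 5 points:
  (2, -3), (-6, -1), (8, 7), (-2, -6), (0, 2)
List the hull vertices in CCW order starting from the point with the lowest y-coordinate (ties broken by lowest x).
Hull (CCW) = [(-2, -6), (2, -3), (8, 7), (-6, -1)]

Graham scan procedure:
  1. Find the pivot p₀ = point with lowest y (tie → lowest x): (-2, -6).
  2. Sort the remaining points by polar angle around p₀.
  3. Walk through sorted points, maintaining a stack; pop the top while the last three entries make a non-left turn (cross product ≤ 0).
  4. Final stack is the convex hull in CCW order: (-2, -6), (2, -3), (8, 7), (-6, -1).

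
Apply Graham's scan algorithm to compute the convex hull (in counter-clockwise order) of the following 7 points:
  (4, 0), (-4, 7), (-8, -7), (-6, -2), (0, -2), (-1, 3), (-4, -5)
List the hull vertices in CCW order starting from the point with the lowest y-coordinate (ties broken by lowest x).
Hull (CCW) = [(-8, -7), (-4, -5), (4, 0), (-4, 7)]

Graham scan procedure:
  1. Find the pivot p₀ = point with lowest y (tie → lowest x): (-8, -7).
  2. Sort the remaining points by polar angle around p₀.
  3. Walk through sorted points, maintaining a stack; pop the top while the last three entries make a non-left turn (cross product ≤ 0).
  4. Final stack is the convex hull in CCW order: (-8, -7), (-4, -5), (4, 0), (-4, 7).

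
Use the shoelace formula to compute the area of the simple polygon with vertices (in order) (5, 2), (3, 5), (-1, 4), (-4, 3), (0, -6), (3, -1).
Area = 51

Shoelace formula: Area = (1/2) |Σ_i (x_i · y_{i+1} − x_{i+1} · y_i)| (indices mod n). Compute each cross term:
  (5)(5) − (3)(2) = 19
  (3)(4) − (-1)(5) = 17
  (-1)(3) − (-4)(4) = 13
  (-4)(-6) − (0)(3) = 24
  (0)(-1) − (3)(-6) = 18
  (3)(2) − (5)(-1) = 11
Sum = 102, so (signed) Area = 102/2 = 51, |Area| = 51.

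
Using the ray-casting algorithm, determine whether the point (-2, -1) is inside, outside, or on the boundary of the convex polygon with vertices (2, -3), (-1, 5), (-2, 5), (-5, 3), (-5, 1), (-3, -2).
The point (-2, -1) lies strictly inside the polygon

Cast a horizontal ray to the right from the query point and count how many polygon edges it crosses (each edge strictly once or zero times, handled with the usual half-open convention). 
Parity of crossings → odd ⇒ inside.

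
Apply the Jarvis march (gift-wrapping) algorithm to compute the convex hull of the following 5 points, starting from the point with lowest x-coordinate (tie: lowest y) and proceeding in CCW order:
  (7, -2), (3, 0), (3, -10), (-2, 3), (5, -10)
Hull (CCW) = [(-2, 3), (3, -10), (5, -10), (7, -2)]

Jarvis march: at each step, from the current hull vertex p, select the next vertex q as the point such that every other point lies strictly to the left of (or on) the directed line p → q. (Equivalently: for every other point r, the cross product (q − p) × (r − p) ≥ 0.)
Starting point (lowest x, tie lowest y): (-2, 3). Wrap until returning to start. Resulting hull: (-2, 3), (3, -10), (5, -10), (7, -2).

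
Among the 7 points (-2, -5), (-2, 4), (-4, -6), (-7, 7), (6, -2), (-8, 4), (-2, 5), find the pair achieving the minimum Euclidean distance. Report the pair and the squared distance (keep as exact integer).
Pair = ((-2, 4), (-2, 5)); squared distance = 1

Compute all C(7, 2) = 21 pairwise squared distances (x_i − x_j)² + (y_i − y_j)². The minimum is 1, attained by the pair ((-2, 4), (-2, 5)).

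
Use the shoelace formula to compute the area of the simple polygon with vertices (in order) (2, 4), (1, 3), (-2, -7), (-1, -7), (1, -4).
Area = 31/2

Shoelace formula: Area = (1/2) |Σ_i (x_i · y_{i+1} − x_{i+1} · y_i)| (indices mod n). Compute each cross term:
  (2)(3) − (1)(4) = 2
  (1)(-7) − (-2)(3) = -1
  (-2)(-7) − (-1)(-7) = 7
  (-1)(-4) − (1)(-7) = 11
  (1)(4) − (2)(-4) = 12
Sum = 31, so (signed) Area = 31/2 = 31/2, |Area| = 31/2.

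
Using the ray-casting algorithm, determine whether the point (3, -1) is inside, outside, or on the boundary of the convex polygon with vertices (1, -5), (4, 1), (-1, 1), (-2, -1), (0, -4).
The point (3, -1) lies on the polygon boundary

Boundary check: the query satisfies the collinearity and bounding-box conditions for some polygon edge, so it lies exactly on the boundary.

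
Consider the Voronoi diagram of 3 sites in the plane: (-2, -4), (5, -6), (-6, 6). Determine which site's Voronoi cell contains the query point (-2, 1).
Nearest site = (-2, -4)

The Voronoi cell of site s contains exactly those query points closer to s than to any other site. Compute squared distances from q = (-2, 1) to each site:
  (-2 − -2)² + (-4 − 1)² = 25
  (-6 − -2)² + (6 − 1)² = 41
  (5 − -2)² + (-6 − 1)² = 98
Minimum is attained by (-2, -4), so q lies in its Voronoi cell.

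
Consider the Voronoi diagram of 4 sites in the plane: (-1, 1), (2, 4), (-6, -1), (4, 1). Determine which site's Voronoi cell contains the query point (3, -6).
Nearest site = (4, 1)

The Voronoi cell of site s contains exactly those query points closer to s than to any other site. Compute squared distances from q = (3, -6) to each site:
  (4 − 3)² + (1 − -6)² = 50
  (-1 − 3)² + (1 − -6)² = 65
  (2 − 3)² + (4 − -6)² = 101
  (-6 − 3)² + (-1 − -6)² = 106
Minimum is attained by (4, 1), so q lies in its Voronoi cell.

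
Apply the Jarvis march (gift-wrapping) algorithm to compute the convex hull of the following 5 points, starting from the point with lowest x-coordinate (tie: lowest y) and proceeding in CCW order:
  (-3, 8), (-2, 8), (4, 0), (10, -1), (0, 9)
Hull (CCW) = [(-3, 8), (4, 0), (10, -1), (0, 9)]

Jarvis march: at each step, from the current hull vertex p, select the next vertex q as the point such that every other point lies strictly to the left of (or on) the directed line p → q. (Equivalently: for every other point r, the cross product (q − p) × (r − p) ≥ 0.)
Starting point (lowest x, tie lowest y): (-3, 8). Wrap until returning to start. Resulting hull: (-3, 8), (4, 0), (10, -1), (0, 9).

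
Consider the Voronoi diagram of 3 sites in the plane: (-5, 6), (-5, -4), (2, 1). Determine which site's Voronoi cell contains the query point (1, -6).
Nearest site = (-5, -4)

The Voronoi cell of site s contains exactly those query points closer to s than to any other site. Compute squared distances from q = (1, -6) to each site:
  (-5 − 1)² + (-4 − -6)² = 40
  (2 − 1)² + (1 − -6)² = 50
  (-5 − 1)² + (6 − -6)² = 180
Minimum is attained by (-5, -4), so q lies in its Voronoi cell.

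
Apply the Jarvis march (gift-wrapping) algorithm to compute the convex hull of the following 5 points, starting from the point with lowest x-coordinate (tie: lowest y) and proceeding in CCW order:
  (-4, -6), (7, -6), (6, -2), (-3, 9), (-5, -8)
Hull (CCW) = [(-5, -8), (7, -6), (6, -2), (-3, 9)]

Jarvis march: at each step, from the current hull vertex p, select the next vertex q as the point such that every other point lies strictly to the left of (or on) the directed line p → q. (Equivalently: for every other point r, the cross product (q − p) × (r − p) ≥ 0.)
Starting point (lowest x, tie lowest y): (-5, -8). Wrap until returning to start. Resulting hull: (-5, -8), (7, -6), (6, -2), (-3, 9).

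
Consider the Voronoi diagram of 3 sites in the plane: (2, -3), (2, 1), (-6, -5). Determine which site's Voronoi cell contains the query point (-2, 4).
Nearest site = (2, 1)

The Voronoi cell of site s contains exactly those query points closer to s than to any other site. Compute squared distances from q = (-2, 4) to each site:
  (2 − -2)² + (1 − 4)² = 25
  (2 − -2)² + (-3 − 4)² = 65
  (-6 − -2)² + (-5 − 4)² = 97
Minimum is attained by (2, 1), so q lies in its Voronoi cell.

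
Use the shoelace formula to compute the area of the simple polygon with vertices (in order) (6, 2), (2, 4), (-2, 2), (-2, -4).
Area = 32

Shoelace formula: Area = (1/2) |Σ_i (x_i · y_{i+1} − x_{i+1} · y_i)| (indices mod n). Compute each cross term:
  (6)(4) − (2)(2) = 20
  (2)(2) − (-2)(4) = 12
  (-2)(-4) − (-2)(2) = 12
  (-2)(2) − (6)(-4) = 20
Sum = 64, so (signed) Area = 64/2 = 32, |Area| = 32.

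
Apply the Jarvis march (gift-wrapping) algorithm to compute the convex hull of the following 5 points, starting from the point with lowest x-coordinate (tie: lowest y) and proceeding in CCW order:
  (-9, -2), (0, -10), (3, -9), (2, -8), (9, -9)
Hull (CCW) = [(-9, -2), (0, -10), (9, -9)]

Jarvis march: at each step, from the current hull vertex p, select the next vertex q as the point such that every other point lies strictly to the left of (or on) the directed line p → q. (Equivalently: for every other point r, the cross product (q − p) × (r − p) ≥ 0.)
Starting point (lowest x, tie lowest y): (-9, -2). Wrap until returning to start. Resulting hull: (-9, -2), (0, -10), (9, -9).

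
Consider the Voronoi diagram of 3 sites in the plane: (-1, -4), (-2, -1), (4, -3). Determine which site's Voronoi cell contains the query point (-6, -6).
Nearest site = (-1, -4)

The Voronoi cell of site s contains exactly those query points closer to s than to any other site. Compute squared distances from q = (-6, -6) to each site:
  (-1 − -6)² + (-4 − -6)² = 29
  (-2 − -6)² + (-1 − -6)² = 41
  (4 − -6)² + (-3 − -6)² = 109
Minimum is attained by (-1, -4), so q lies in its Voronoi cell.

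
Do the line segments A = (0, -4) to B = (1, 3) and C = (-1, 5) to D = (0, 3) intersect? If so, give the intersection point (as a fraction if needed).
No (intersection of containing lines falls outside at least one segment)

Parametrize and solve: t = 7/9, s = 16/9. At least one of these is outside [0, 1], so the segments do not intersect.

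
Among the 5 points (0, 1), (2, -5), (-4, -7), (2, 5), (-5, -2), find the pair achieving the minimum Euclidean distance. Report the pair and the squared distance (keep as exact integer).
Pair = ((0, 1), (2, 5)); squared distance = 20

Compute all C(5, 2) = 10 pairwise squared distances (x_i − x_j)² + (y_i − y_j)². The minimum is 20, attained by the pair ((0, 1), (2, 5)).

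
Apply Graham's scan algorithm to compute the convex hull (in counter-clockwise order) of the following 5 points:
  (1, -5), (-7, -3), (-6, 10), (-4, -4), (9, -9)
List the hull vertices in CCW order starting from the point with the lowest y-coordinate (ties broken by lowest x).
Hull (CCW) = [(9, -9), (-6, 10), (-7, -3)]

Graham scan procedure:
  1. Find the pivot p₀ = point with lowest y (tie → lowest x): (9, -9).
  2. Sort the remaining points by polar angle around p₀.
  3. Walk through sorted points, maintaining a stack; pop the top while the last three entries make a non-left turn (cross product ≤ 0).
  4. Final stack is the convex hull in CCW order: (9, -9), (-6, 10), (-7, -3).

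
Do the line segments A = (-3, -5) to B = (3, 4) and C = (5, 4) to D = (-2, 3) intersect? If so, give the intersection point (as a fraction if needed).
Yes; intersection at (53/19, 70/19) (t = 55/57 on AB, s = 6/19 on CD)

Parametrize AB as A + t(B − A) = (-3 + 6 t, -5 + 9 t) and CD as C + s(D − C) = (5 + -7 s, 4 + -1 s). Solve the linear system for (t, s). Determinant = -57 ≠ 0, so a unique intersection of the containing lines exists. Solution: t = 55/57, s = 6/19 — both in [0, 1], so the segments cross. Intersection point: (53/19, 70/19).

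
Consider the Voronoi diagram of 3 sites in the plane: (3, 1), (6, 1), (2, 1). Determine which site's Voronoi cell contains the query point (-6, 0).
Nearest site = (2, 1)

The Voronoi cell of site s contains exactly those query points closer to s than to any other site. Compute squared distances from q = (-6, 0) to each site:
  (2 − -6)² + (1 − 0)² = 65
  (3 − -6)² + (1 − 0)² = 82
  (6 − -6)² + (1 − 0)² = 145
Minimum is attained by (2, 1), so q lies in its Voronoi cell.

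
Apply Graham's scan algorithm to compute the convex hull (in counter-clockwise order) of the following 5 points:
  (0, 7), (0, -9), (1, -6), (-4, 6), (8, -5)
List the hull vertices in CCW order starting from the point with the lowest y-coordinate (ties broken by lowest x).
Hull (CCW) = [(0, -9), (8, -5), (0, 7), (-4, 6)]

Graham scan procedure:
  1. Find the pivot p₀ = point with lowest y (tie → lowest x): (0, -9).
  2. Sort the remaining points by polar angle around p₀.
  3. Walk through sorted points, maintaining a stack; pop the top while the last three entries make a non-left turn (cross product ≤ 0).
  4. Final stack is the convex hull in CCW order: (0, -9), (8, -5), (0, 7), (-4, 6).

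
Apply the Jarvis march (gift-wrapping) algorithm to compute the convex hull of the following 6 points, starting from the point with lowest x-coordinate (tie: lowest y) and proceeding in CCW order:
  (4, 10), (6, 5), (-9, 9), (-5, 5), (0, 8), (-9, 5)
Hull (CCW) = [(-9, 5), (6, 5), (4, 10), (-9, 9)]

Jarvis march: at each step, from the current hull vertex p, select the next vertex q as the point such that every other point lies strictly to the left of (or on) the directed line p → q. (Equivalently: for every other point r, the cross product (q − p) × (r − p) ≥ 0.)
Starting point (lowest x, tie lowest y): (-9, 5). Wrap until returning to start. Resulting hull: (-9, 5), (6, 5), (4, 10), (-9, 9).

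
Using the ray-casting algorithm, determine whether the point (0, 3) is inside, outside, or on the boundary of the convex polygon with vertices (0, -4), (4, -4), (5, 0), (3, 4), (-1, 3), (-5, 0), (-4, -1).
The point (0, 3) lies strictly inside the polygon

Cast a horizontal ray to the right from the query point and count how many polygon edges it crosses (each edge strictly once or zero times, handled with the usual half-open convention). 
Parity of crossings → odd ⇒ inside.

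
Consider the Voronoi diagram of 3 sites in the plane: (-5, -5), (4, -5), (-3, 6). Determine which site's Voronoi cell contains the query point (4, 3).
Nearest site = (-3, 6)

The Voronoi cell of site s contains exactly those query points closer to s than to any other site. Compute squared distances from q = (4, 3) to each site:
  (-3 − 4)² + (6 − 3)² = 58
  (4 − 4)² + (-5 − 3)² = 64
  (-5 − 4)² + (-5 − 3)² = 145
Minimum is attained by (-3, 6), so q lies in its Voronoi cell.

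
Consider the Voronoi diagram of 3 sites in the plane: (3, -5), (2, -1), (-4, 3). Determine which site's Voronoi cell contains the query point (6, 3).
Nearest site = (2, -1)

The Voronoi cell of site s contains exactly those query points closer to s than to any other site. Compute squared distances from q = (6, 3) to each site:
  (2 − 6)² + (-1 − 3)² = 32
  (3 − 6)² + (-5 − 3)² = 73
  (-4 − 6)² + (3 − 3)² = 100
Minimum is attained by (2, -1), so q lies in its Voronoi cell.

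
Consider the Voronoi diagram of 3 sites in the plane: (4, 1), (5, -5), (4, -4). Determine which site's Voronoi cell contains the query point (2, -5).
Nearest site = (4, -4)

The Voronoi cell of site s contains exactly those query points closer to s than to any other site. Compute squared distances from q = (2, -5) to each site:
  (4 − 2)² + (-4 − -5)² = 5
  (5 − 2)² + (-5 − -5)² = 9
  (4 − 2)² + (1 − -5)² = 40
Minimum is attained by (4, -4), so q lies in its Voronoi cell.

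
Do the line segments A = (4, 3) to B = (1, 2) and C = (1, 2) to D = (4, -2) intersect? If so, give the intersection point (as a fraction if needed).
Yes; intersection at (1, 2) (t = 1 on AB, s = 0 on CD)

Parametrize AB as A + t(B − A) = (4 + -3 t, 3 + -1 t) and CD as C + s(D − C) = (1 + 3 s, 2 + -4 s). Solve the linear system for (t, s). Determinant = -15 ≠ 0, so a unique intersection of the containing lines exists. Solution: t = 1, s = 0 — both in [0, 1], so the segments cross. Intersection point: (1, 2).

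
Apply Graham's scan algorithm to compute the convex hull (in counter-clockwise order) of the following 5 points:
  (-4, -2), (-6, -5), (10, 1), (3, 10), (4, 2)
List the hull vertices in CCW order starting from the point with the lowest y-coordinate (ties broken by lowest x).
Hull (CCW) = [(-6, -5), (10, 1), (3, 10)]

Graham scan procedure:
  1. Find the pivot p₀ = point with lowest y (tie → lowest x): (-6, -5).
  2. Sort the remaining points by polar angle around p₀.
  3. Walk through sorted points, maintaining a stack; pop the top while the last three entries make a non-left turn (cross product ≤ 0).
  4. Final stack is the convex hull in CCW order: (-6, -5), (10, 1), (3, 10).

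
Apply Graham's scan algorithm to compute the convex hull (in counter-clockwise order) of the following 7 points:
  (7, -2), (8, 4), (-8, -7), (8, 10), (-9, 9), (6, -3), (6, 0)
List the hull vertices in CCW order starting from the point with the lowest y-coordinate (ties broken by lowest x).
Hull (CCW) = [(-8, -7), (6, -3), (7, -2), (8, 4), (8, 10), (-9, 9)]

Graham scan procedure:
  1. Find the pivot p₀ = point with lowest y (tie → lowest x): (-8, -7).
  2. Sort the remaining points by polar angle around p₀.
  3. Walk through sorted points, maintaining a stack; pop the top while the last three entries make a non-left turn (cross product ≤ 0).
  4. Final stack is the convex hull in CCW order: (-8, -7), (6, -3), (7, -2), (8, 4), (8, 10), (-9, 9).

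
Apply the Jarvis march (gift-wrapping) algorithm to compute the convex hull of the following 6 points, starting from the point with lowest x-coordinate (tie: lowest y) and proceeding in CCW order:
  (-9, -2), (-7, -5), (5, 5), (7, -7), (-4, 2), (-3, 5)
Hull (CCW) = [(-9, -2), (-7, -5), (7, -7), (5, 5), (-3, 5)]

Jarvis march: at each step, from the current hull vertex p, select the next vertex q as the point such that every other point lies strictly to the left of (or on) the directed line p → q. (Equivalently: for every other point r, the cross product (q − p) × (r − p) ≥ 0.)
Starting point (lowest x, tie lowest y): (-9, -2). Wrap until returning to start. Resulting hull: (-9, -2), (-7, -5), (7, -7), (5, 5), (-3, 5).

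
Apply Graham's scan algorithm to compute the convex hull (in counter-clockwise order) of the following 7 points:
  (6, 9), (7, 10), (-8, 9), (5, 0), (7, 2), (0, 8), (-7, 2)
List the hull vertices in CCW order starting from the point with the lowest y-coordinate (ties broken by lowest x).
Hull (CCW) = [(5, 0), (7, 2), (7, 10), (-8, 9), (-7, 2)]

Graham scan procedure:
  1. Find the pivot p₀ = point with lowest y (tie → lowest x): (5, 0).
  2. Sort the remaining points by polar angle around p₀.
  3. Walk through sorted points, maintaining a stack; pop the top while the last three entries make a non-left turn (cross product ≤ 0).
  4. Final stack is the convex hull in CCW order: (5, 0), (7, 2), (7, 10), (-8, 9), (-7, 2).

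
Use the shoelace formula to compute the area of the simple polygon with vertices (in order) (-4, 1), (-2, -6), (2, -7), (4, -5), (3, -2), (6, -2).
Area = 81/2

Shoelace formula: Area = (1/2) |Σ_i (x_i · y_{i+1} − x_{i+1} · y_i)| (indices mod n). Compute each cross term:
  (-4)(-6) − (-2)(1) = 26
  (-2)(-7) − (2)(-6) = 26
  (2)(-5) − (4)(-7) = 18
  (4)(-2) − (3)(-5) = 7
  (3)(-2) − (6)(-2) = 6
  (6)(1) − (-4)(-2) = -2
Sum = 81, so (signed) Area = 81/2 = 81/2, |Area| = 81/2.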